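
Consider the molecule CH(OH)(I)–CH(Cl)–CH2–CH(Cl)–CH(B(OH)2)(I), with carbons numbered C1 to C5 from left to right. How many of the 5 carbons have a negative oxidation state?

Tallying each carbon's bonds:
C1: 1C, 1H, 1O, 1I → 0 − 1 + 1 + 1 = +1
C2: 2C, 1H, 1Cl → 0 − 1 + 1 = 0
C3: 2C, 2H → 0 − 2 = -2
C4: 2C, 1H, 1Cl → 0 − 1 + 1 = 0
C5: 1C, 1H, 1I, 1B → 0 − 1 + 1 − 1 = -1
2 carbons (C3, C5) meet the condition.

2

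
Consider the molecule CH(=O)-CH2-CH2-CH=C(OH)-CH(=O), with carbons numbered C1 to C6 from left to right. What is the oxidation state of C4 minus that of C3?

C4: 3C, 1H → 0 − 1 = -1
C3: 2C, 2H → 0 − 2 = -2
Difference: -1 − (-2) = +1.

+1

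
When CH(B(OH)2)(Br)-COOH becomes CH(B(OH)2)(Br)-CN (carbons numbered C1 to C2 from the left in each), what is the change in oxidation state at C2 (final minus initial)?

0

Before: C2 has 1 bond to C, 3 bonds to O → oxidation state +3.
After: C2 has 1 bond to C, 3 bonds to N → oxidation state +3.
Δ = +3 − (+3) = 0, so no net redox change at C2.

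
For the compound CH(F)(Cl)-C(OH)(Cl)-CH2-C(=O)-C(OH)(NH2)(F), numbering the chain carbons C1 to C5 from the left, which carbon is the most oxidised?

C5

Assign +1 per bond to O/N/halogen, −1 per bond to H or an electropositive element, and 0 per bond to carbon. Tallying each carbon:
C1: 1C, 1H, 1F, 1Cl → 0 − 1 + 1 + 1 = +1
C2: 2C, 1O, 1Cl → 0 + 1 + 1 = +2
C3: 2C, 2H → 0 − 2 = -2
C4: 2C, 2O → 0 + 2 = +2
C5: 1C, 1O, 1N, 1F → 0 + 1 + 1 + 1 = +3
The most oxidised carbon is C5 at +3.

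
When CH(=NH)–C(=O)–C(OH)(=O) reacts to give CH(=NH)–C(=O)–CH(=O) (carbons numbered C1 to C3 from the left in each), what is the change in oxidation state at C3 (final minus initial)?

Before: C3 has 1 bond to C, 3 bonds to O → oxidation state +3.
After: C3 has 1 bond to C, 1 bond to H, 2 bonds to O → oxidation state +1.
Δ = +1 − (+3) = -2, so this is a reduction at C3.

-2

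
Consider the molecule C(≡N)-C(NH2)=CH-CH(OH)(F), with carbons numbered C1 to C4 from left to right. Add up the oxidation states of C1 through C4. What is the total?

Tallying each carbon's bonds:
C1: 1C, 3N → 0 + 3 = +3
C2: 3C, 1N → 0 + 1 = +1
C3: 3C, 1H → 0 − 1 = -1
C4: 1C, 1H, 1O, 1F → 0 − 1 + 1 + 1 = +1
Sum = +3 + 1 − 1 + 1 = +4.

+4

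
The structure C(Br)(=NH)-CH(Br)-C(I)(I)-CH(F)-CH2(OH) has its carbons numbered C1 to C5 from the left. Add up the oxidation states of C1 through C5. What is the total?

+4

Each bond to a more electronegative atom (O, N, halogen) counts +1, each bond to a less electronegative atom (H, metal, B, Si) counts −1, and each C–C bond counts 0. Tallying each carbon:
C1: 1C, 2N, 1Br → 0 + 2 + 1 = +3
C2: 2C, 1H, 1Br → 0 − 1 + 1 = 0
C3: 2C, 2I → 0 + 2 = +2
C4: 2C, 1H, 1F → 0 − 1 + 1 = 0
C5: 1C, 2H, 1O → 0 − 2 + 1 = -1
Sum = +3 + 0 + 2 + 0 − 1 = +4.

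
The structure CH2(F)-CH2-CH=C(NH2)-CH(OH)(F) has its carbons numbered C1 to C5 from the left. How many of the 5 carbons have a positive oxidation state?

Tallying each carbon's bonds:
C1: 1C, 2H, 1F → 0 − 2 + 1 = -1
C2: 2C, 2H → 0 − 2 = -2
C3: 3C, 1H → 0 − 1 = -1
C4: 3C, 1N → 0 + 1 = +1
C5: 1C, 1H, 1O, 1F → 0 − 1 + 1 + 1 = +1
2 carbons (C4, C5) meet the condition.

2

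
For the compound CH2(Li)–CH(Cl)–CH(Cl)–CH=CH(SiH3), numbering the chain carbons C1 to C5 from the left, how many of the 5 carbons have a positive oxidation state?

Tallying each carbon's bonds:
C1: 1C, 2H, 1Li → 0 − 2 − 1 = -3
C2: 2C, 1H, 1Cl → 0 − 1 + 1 = 0
C3: 2C, 1H, 1Cl → 0 − 1 + 1 = 0
C4: 3C, 1H → 0 − 1 = -1
C5: 2C, 1H, 1Si → 0 − 1 − 1 = -2
0 carbons meet the condition.

0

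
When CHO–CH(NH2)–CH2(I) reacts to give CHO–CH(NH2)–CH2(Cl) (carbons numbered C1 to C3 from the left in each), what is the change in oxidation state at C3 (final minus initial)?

Before: C3 has 1 bond to C, 2 bonds to H, 1 bond to I → oxidation state -1.
After: C3 has 1 bond to C, 2 bonds to H, 1 bond to Cl → oxidation state -1.
Δ = -1 − (-1) = 0, so no net redox change at C3.

0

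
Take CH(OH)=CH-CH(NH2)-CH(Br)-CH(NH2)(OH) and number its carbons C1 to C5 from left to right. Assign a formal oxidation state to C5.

C5 has one bond to C (0), one bond to H (-1), one bond to N (+1), one bond to O (+1).
Oxidation state = 0 − 1 + 1 + 1 = +1.

+1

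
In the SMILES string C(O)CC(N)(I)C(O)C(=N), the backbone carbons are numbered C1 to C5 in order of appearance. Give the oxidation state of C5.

+1

C5 has one bond to C (0), a double bond to N (2×+1 = +2), one bond to H (-1).
Oxidation state = 0 + 2 − 1 = +1.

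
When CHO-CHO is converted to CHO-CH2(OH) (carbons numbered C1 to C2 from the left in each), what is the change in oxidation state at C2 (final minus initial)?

-2

Before: C2 has 1 bond to C, 1 bond to H, 2 bonds to O → oxidation state +1.
After: C2 has 1 bond to C, 2 bonds to H, 1 bond to O → oxidation state -1.
Δ = -1 − (+1) = -2, so this is a reduction at C2.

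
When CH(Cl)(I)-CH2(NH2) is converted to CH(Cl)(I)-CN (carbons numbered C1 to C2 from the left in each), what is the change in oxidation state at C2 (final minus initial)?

Before: C2 has 1 bond to C, 2 bonds to H, 1 bond to N → oxidation state -1.
After: C2 has 1 bond to C, 3 bonds to N → oxidation state +3.
Δ = +3 − (-1) = +4, so this is an oxidation at C2.

+4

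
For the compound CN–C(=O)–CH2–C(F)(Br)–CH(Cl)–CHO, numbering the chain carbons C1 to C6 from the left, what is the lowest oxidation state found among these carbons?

Assign +1 per bond to O/N/halogen, −1 per bond to H or an electropositive element, and 0 per bond to carbon. Tallying each carbon:
C1: 1C, 3N → 0 + 3 = +3
C2: 2C, 2O → 0 + 2 = +2
C3: 2C, 2H → 0 − 2 = -2
C4: 2C, 1F, 1Br → 0 + 1 + 1 = +2
C5: 2C, 1H, 1Cl → 0 − 1 + 1 = 0
C6: 1C, 1H, 2O → 0 − 1 + 2 = +1
The lowest value is -2.

-2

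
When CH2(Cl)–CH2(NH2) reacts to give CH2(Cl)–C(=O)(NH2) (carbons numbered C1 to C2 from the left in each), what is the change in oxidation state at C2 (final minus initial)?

Before: C2 has 1 bond to C, 2 bonds to H, 1 bond to N → oxidation state -1.
After: C2 has 1 bond to C, 2 bonds to O, 1 bond to N → oxidation state +3.
Δ = +3 − (-1) = +4, so this is an oxidation at C2.

+4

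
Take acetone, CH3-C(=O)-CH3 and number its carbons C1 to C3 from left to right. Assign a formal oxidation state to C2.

C2 has a double bond to O (2×+1 = +2), one bond to C (0), one bond to C (0).
Oxidation state = +2 + 0 + 0 = +2.

+2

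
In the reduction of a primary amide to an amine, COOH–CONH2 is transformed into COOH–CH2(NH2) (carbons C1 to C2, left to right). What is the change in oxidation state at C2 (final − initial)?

Before: C2 has 1 bond to C, 2 bonds to O, 1 bond to N → oxidation state +3.
After: C2 has 1 bond to C, 2 bonds to H, 1 bond to N → oxidation state -1.
Δ = -1 − (+3) = -4, so this is a reduction at C2.

-4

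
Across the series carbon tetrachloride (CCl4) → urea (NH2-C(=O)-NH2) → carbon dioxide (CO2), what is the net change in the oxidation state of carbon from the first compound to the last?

0

Carbon oxidation states along the series — carbon tetrachloride: +4, urea: +4, carbon dioxide: +4.
Net change = +4 − (+4) = 0.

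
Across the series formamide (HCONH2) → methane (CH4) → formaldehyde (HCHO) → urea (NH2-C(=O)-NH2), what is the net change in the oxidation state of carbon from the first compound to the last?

Carbon oxidation states along the series — formamide: +2, methane: -4, formaldehyde: 0, urea: +4.
Net change = +4 − (+2) = +2.

+2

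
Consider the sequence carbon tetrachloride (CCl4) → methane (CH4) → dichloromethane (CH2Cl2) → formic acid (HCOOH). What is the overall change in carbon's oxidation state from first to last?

Carbon oxidation states along the series — carbon tetrachloride: +4, methane: -4, dichloromethane: 0, formic acid: +2.
Net change = +2 − (+4) = -2.

-2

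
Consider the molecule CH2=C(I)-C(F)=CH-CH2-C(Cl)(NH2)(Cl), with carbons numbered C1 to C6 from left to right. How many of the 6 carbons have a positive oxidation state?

3

Bonds to more-electronegative neighbours contribute +1 each, bonds to H or metals contribute −1 each, and C–C bonds contribute 0. Tallying each carbon:
C1: 2C, 2H → 0 − 2 = -2
C2: 3C, 1I → 0 + 1 = +1
C3: 3C, 1F → 0 + 1 = +1
C4: 3C, 1H → 0 − 1 = -1
C5: 2C, 2H → 0 − 2 = -2
C6: 1C, 1N, 2Cl → 0 + 1 + 2 = +3
3 carbons (C2, C3, C6) meet the condition.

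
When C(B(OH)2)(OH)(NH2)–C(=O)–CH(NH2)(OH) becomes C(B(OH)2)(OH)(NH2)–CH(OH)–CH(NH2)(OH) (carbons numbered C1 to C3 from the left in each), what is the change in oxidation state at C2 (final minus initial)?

-2

Before: C2 has 2 bonds to C, 2 bonds to O → oxidation state +2.
After: C2 has 2 bonds to C, 1 bond to H, 1 bond to O → oxidation state 0.
Δ = 0 − (+2) = -2, so this is a reduction at C2.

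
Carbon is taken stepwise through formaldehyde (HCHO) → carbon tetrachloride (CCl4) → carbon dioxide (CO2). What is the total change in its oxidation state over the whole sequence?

Carbon oxidation states along the series — formaldehyde: 0, carbon tetrachloride: +4, carbon dioxide: +4.
Net change = +4 − (0) = +4.

+4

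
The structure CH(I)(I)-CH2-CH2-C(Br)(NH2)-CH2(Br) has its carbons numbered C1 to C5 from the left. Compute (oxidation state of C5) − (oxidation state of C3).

+1

C5: 1C, 2H, 1Br → 0 − 2 + 1 = -1
C3: 2C, 2H → 0 − 2 = -2
Difference: -1 − (-2) = +1.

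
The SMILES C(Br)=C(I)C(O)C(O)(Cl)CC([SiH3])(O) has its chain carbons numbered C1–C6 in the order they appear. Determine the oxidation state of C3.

0

Each bond to a more electronegative atom (O, N, halogen) counts +1, each bond to a less electronegative atom (H, metal, B, Si) counts −1, and each C–C bond counts 0.
C3 has one bond to C (0), one bond to C (0), one bond to H (-1), one bond to O (+1).
Oxidation state = 0 + 0 − 1 + 1 = 0.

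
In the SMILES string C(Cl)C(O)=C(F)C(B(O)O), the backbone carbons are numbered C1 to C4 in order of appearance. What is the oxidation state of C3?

Bonds to more-electronegative neighbours contribute +1 each, bonds to H or metals contribute −1 each, and C–C bonds contribute 0.
C3 has a double bond to C (2×0 = 0), one bond to C (0), one bond to F (+1).
Oxidation state = 0 + 0 + 1 = +1.

+1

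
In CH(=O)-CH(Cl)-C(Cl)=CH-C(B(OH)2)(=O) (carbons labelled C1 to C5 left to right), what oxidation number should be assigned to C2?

0

C2 has one bond to C (0), one bond to C (0), one bond to Cl (+1), one bond to H (-1).
Oxidation state = 0 + 0 + 1 − 1 = 0.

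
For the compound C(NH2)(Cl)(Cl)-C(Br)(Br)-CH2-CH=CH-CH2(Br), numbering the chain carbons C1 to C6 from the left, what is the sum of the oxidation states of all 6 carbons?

0

Tallying each carbon's bonds:
C1: 1C, 1N, 2Cl → 0 + 1 + 2 = +3
C2: 2C, 2Br → 0 + 2 = +2
C3: 2C, 2H → 0 − 2 = -2
C4: 3C, 1H → 0 − 1 = -1
C5: 3C, 1H → 0 − 1 = -1
C6: 1C, 2H, 1Br → 0 − 2 + 1 = -1
Sum = +3 + 2 − 2 − 1 − 1 − 1 = 0.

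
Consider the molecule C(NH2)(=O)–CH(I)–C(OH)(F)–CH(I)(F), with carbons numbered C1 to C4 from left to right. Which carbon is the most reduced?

C2

Count +1 for every bond to an atom more electronegative than carbon and −1 for every bond to one less electronegative; C–C bonds are 0. Tallying each carbon:
C1: 1C, 2O, 1N → 0 + 2 + 1 = +3
C2: 2C, 1H, 1I → 0 − 1 + 1 = 0
C3: 2C, 1O, 1F → 0 + 1 + 1 = +2
C4: 1C, 1H, 1F, 1I → 0 − 1 + 1 + 1 = +1
The most reduced carbon is C2 at 0.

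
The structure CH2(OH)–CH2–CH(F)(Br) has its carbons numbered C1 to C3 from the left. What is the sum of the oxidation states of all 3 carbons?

Tallying each carbon's bonds:
C1: 1C, 2H, 1O → 0 − 2 + 1 = -1
C2: 2C, 2H → 0 − 2 = -2
C3: 1C, 1H, 1F, 1Br → 0 − 1 + 1 + 1 = +1
Sum = -1 − 2 + 1 = -2.

-2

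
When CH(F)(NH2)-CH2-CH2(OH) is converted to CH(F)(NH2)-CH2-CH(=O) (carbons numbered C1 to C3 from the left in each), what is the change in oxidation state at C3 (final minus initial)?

Before: C3 has 1 bond to C, 2 bonds to H, 1 bond to O → oxidation state -1.
After: C3 has 1 bond to C, 1 bond to H, 2 bonds to O → oxidation state +1.
Δ = +1 − (-1) = +2, so this is an oxidation at C3.

+2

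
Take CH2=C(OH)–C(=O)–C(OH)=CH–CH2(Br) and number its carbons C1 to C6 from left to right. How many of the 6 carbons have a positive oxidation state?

3

Tallying each carbon's bonds:
C1: 2C, 2H → 0 − 2 = -2
C2: 3C, 1O → 0 + 1 = +1
C3: 2C, 2O → 0 + 2 = +2
C4: 3C, 1O → 0 + 1 = +1
C5: 3C, 1H → 0 − 1 = -1
C6: 1C, 2H, 1Br → 0 − 2 + 1 = -1
3 carbons (C2, C3, C4) meet the condition.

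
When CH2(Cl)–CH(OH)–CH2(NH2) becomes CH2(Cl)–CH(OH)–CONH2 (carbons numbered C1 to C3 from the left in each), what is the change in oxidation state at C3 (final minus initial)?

Before: C3 has 1 bond to C, 2 bonds to H, 1 bond to N → oxidation state -1.
After: C3 has 1 bond to C, 2 bonds to O, 1 bond to N → oxidation state +3.
Δ = +3 − (-1) = +4, so this is an oxidation at C3.

+4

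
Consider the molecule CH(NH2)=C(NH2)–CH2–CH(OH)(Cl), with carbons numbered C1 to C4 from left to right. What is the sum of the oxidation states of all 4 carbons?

Tallying each carbon's bonds:
C1: 2C, 1H, 1N → 0 − 1 + 1 = 0
C2: 3C, 1N → 0 + 1 = +1
C3: 2C, 2H → 0 − 2 = -2
C4: 1C, 1H, 1O, 1Cl → 0 − 1 + 1 + 1 = +1
Sum = 0 + 1 − 2 + 1 = 0.

0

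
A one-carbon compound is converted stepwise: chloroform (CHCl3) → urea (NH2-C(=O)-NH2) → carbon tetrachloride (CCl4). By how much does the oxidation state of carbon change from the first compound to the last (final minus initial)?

+2

Carbon oxidation states along the series — chloroform: +2, urea: +4, carbon tetrachloride: +4.
Net change = +4 − (+2) = +2.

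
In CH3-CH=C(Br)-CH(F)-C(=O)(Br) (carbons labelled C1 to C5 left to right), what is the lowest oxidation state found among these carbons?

-3

Tallying each carbon's bonds:
C1: 1C, 3H → 0 − 3 = -3
C2: 3C, 1H → 0 − 1 = -1
C3: 3C, 1Br → 0 + 1 = +1
C4: 2C, 1H, 1F → 0 − 1 + 1 = 0
C5: 1C, 2O, 1Br → 0 + 2 + 1 = +3
The lowest value is -3.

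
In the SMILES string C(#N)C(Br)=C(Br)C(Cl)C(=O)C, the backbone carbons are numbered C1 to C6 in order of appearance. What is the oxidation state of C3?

C3 has a double bond to C (2×0 = 0), one bond to C (0), one bond to Br (+1).
Oxidation state = 0 + 0 + 1 = +1.

+1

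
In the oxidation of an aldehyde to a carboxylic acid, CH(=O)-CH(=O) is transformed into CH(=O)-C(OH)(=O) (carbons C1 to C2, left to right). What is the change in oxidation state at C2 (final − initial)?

Before: C2 has 1 bond to C, 1 bond to H, 2 bonds to O → oxidation state +1.
After: C2 has 1 bond to C, 3 bonds to O → oxidation state +3.
Δ = +3 − (+1) = +2, so this is an oxidation at C2.

+2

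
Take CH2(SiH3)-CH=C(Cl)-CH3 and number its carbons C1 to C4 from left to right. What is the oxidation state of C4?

-3

C4 has one bond to C (0), one bond to H (-1), one bond to H (-1), one bond to H (-1).
Oxidation state = 0 − 1 − 1 − 1 = -3.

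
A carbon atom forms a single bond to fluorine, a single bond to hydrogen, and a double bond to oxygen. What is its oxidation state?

The carbon has a double bond to O (2×+1 = +2), one bond to H (-1), one bond to F (+1).
Oxidation state = +2 − 1 + 1 = +2.

+2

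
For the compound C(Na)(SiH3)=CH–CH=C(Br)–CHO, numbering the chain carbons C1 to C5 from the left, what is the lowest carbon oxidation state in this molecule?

Tallying each carbon's bonds:
C1: 2C, 1Na, 1Si → 0 − 1 − 1 = -2
C2: 3C, 1H → 0 − 1 = -1
C3: 3C, 1H → 0 − 1 = -1
C4: 3C, 1Br → 0 + 1 = +1
C5: 1C, 1H, 2O → 0 − 1 + 2 = +1
The lowest value is -2.

-2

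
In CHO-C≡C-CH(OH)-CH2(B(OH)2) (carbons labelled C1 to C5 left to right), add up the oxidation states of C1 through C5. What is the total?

Tallying each carbon's bonds:
C1: 1C, 1H, 2O → 0 − 1 + 2 = +1
C2: 4C → 0 = 0
C3: 4C → 0 = 0
C4: 2C, 1H, 1O → 0 − 1 + 1 = 0
C5: 1C, 2H, 1B → 0 − 2 − 1 = -3
Sum = +1 + 0 + 0 + 0 − 3 = -2.

-2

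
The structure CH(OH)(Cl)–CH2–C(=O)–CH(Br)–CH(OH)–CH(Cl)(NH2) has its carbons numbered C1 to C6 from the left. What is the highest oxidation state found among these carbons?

Tallying each carbon's bonds:
C1: 1C, 1H, 1O, 1Cl → 0 − 1 + 1 + 1 = +1
C2: 2C, 2H → 0 − 2 = -2
C3: 2C, 2O → 0 + 2 = +2
C4: 2C, 1H, 1Br → 0 − 1 + 1 = 0
C5: 2C, 1H, 1O → 0 − 1 + 1 = 0
C6: 1C, 1H, 1N, 1Cl → 0 − 1 + 1 + 1 = +1
The highest value is +2.

+2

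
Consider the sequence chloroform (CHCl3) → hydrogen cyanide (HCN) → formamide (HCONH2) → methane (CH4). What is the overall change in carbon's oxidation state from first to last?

-6

Carbon oxidation states along the series — chloroform: +2, hydrogen cyanide: +2, formamide: +2, methane: -4.
Net change = -4 − (+2) = -6.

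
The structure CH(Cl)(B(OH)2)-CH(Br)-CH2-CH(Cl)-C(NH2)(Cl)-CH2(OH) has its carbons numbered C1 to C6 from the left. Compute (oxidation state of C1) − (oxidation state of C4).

C1: 1C, 1H, 1Cl, 1B → 0 − 1 + 1 − 1 = -1
C4: 2C, 1H, 1Cl → 0 − 1 + 1 = 0
Difference: -1 − (0) = -1.

-1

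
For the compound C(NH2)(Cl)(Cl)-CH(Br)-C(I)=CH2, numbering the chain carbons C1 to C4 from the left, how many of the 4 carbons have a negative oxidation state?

Tallying each carbon's bonds:
C1: 1C, 1N, 2Cl → 0 + 1 + 2 = +3
C2: 2C, 1H, 1Br → 0 − 1 + 1 = 0
C3: 3C, 1I → 0 + 1 = +1
C4: 2C, 2H → 0 − 2 = -2
1 carbon (C4) meets the condition.

1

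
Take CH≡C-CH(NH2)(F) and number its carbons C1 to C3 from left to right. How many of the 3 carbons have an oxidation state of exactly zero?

1

Tallying each carbon's bonds:
C1: 3C, 1H → 0 − 1 = -1
C2: 4C → 0 = 0
C3: 1C, 1H, 1N, 1F → 0 − 1 + 1 + 1 = +1
1 carbon (C2) meets the condition.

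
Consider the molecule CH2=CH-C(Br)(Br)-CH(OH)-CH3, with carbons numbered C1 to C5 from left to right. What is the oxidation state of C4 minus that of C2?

+1

C4: 2C, 1H, 1O → 0 − 1 + 1 = 0
C2: 3C, 1H → 0 − 1 = -1
Difference: 0 − (-1) = +1.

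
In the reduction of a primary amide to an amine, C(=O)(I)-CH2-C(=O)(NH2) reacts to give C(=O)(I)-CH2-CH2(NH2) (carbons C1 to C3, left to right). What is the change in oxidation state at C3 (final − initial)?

Before: C3 has 1 bond to C, 2 bonds to O, 1 bond to N → oxidation state +3.
After: C3 has 1 bond to C, 2 bonds to H, 1 bond to N → oxidation state -1.
Δ = -1 − (+3) = -4, so this is a reduction at C3.

-4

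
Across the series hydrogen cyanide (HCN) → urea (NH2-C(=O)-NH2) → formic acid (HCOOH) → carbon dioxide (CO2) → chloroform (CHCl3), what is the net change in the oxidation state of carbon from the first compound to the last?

Carbon oxidation states along the series — hydrogen cyanide: +2, urea: +4, formic acid: +2, carbon dioxide: +4, chloroform: +2.
Net change = +2 − (+2) = 0.

0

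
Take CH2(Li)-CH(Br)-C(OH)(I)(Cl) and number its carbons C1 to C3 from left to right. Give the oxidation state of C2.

Each bond to a more electronegative atom (O, N, halogen) counts +1, each bond to a less electronegative atom (H, metal, B, Si) counts −1, and each C–C bond counts 0.
C2 has one bond to C (0), one bond to C (0), one bond to Br (+1), one bond to H (-1).
Oxidation state = 0 + 0 + 1 − 1 = 0.

0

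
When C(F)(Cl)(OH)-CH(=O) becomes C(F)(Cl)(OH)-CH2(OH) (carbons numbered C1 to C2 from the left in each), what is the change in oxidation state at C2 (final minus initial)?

Before: C2 has 1 bond to C, 1 bond to H, 2 bonds to O → oxidation state +1.
After: C2 has 1 bond to C, 2 bonds to H, 1 bond to O → oxidation state -1.
Δ = -1 − (+1) = -2, so this is a reduction at C2.

-2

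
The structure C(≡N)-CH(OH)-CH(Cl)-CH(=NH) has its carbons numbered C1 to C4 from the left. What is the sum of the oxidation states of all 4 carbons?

Tallying each carbon's bonds:
C1: 1C, 3N → 0 + 3 = +3
C2: 2C, 1H, 1O → 0 − 1 + 1 = 0
C3: 2C, 1H, 1Cl → 0 − 1 + 1 = 0
C4: 1C, 1H, 2N → 0 − 1 + 2 = +1
Sum = +3 + 0 + 0 + 1 = +4.

+4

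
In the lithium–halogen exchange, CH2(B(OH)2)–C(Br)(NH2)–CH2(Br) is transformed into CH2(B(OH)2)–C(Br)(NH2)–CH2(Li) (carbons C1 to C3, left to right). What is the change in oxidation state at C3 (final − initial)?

-2

Before: C3 has 1 bond to C, 2 bonds to H, 1 bond to Br → oxidation state -1.
After: C3 has 1 bond to C, 2 bonds to H, 1 bond to Li → oxidation state -3.
Δ = -3 − (-1) = -2, so this is a reduction at C3.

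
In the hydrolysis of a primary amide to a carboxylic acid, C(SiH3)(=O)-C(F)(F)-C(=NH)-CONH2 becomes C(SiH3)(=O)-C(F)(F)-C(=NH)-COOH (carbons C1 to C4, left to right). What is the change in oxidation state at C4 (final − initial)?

Before: C4 has 1 bond to C, 2 bonds to O, 1 bond to N → oxidation state +3.
After: C4 has 1 bond to C, 3 bonds to O → oxidation state +3.
Δ = +3 − (+3) = 0, so no net redox change at C4.

0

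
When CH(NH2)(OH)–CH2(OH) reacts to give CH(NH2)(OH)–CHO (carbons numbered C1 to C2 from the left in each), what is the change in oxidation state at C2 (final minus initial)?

+2

Before: C2 has 1 bond to C, 2 bonds to H, 1 bond to O → oxidation state -1.
After: C2 has 1 bond to C, 1 bond to H, 2 bonds to O → oxidation state +1.
Δ = +1 − (-1) = +2, so this is an oxidation at C2.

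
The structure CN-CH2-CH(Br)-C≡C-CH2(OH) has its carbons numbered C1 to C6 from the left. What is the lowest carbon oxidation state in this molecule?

-2

Tallying each carbon's bonds:
C1: 1C, 3N → 0 + 3 = +3
C2: 2C, 2H → 0 − 2 = -2
C3: 2C, 1H, 1Br → 0 − 1 + 1 = 0
C4: 4C → 0 = 0
C5: 4C → 0 = 0
C6: 1C, 2H, 1O → 0 − 2 + 1 = -1
The lowest value is -2.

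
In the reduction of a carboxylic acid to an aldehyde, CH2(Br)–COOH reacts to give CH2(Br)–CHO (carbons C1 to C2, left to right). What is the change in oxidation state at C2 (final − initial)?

Before: C2 has 1 bond to C, 3 bonds to O → oxidation state +3.
After: C2 has 1 bond to C, 1 bond to H, 2 bonds to O → oxidation state +1.
Δ = +1 − (+3) = -2, so this is a reduction at C2.

-2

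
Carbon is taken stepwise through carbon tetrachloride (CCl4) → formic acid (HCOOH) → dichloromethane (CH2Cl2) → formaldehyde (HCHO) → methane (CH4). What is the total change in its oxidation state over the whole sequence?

-8

Carbon oxidation states along the series — carbon tetrachloride: +4, formic acid: +2, dichloromethane: 0, formaldehyde: 0, methane: -4.
Net change = -4 − (+4) = -8.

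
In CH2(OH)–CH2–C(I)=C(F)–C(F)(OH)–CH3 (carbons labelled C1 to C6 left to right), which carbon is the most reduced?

Assign +1 per bond to O/N/halogen, −1 per bond to H or an electropositive element, and 0 per bond to carbon. Tallying each carbon:
C1: 1C, 2H, 1O → 0 − 2 + 1 = -1
C2: 2C, 2H → 0 − 2 = -2
C3: 3C, 1I → 0 + 1 = +1
C4: 3C, 1F → 0 + 1 = +1
C5: 2C, 1O, 1F → 0 + 1 + 1 = +2
C6: 1C, 3H → 0 − 3 = -3
The most reduced carbon is C6 at -3.

C6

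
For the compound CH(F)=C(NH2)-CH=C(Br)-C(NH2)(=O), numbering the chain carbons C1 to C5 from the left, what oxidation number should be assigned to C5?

+3

Count +1 for every bond to an atom more electronegative than carbon and −1 for every bond to one less electronegative; C–C bonds are 0.
C5 has one bond to C (0), one bond to N (+1), a double bond to O (2×+1 = +2).
Oxidation state = 0 + 1 + 2 = +3.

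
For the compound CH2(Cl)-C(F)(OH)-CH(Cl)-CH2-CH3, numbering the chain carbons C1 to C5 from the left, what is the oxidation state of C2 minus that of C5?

+5

C2: 2C, 1O, 1F → 0 + 1 + 1 = +2
C5: 1C, 3H → 0 − 3 = -3
Difference: +2 − (-3) = +5.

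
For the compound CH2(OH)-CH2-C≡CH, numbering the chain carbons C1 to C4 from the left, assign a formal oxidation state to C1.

C1 has one bond to C (0), one bond to O (+1), one bond to H (-1), one bond to H (-1).
Oxidation state = 0 + 1 − 1 − 1 = -1.

-1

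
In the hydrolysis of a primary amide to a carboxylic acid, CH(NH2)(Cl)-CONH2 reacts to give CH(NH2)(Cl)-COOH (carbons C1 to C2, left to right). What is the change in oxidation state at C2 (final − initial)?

Before: C2 has 1 bond to C, 2 bonds to O, 1 bond to N → oxidation state +3.
After: C2 has 1 bond to C, 3 bonds to O → oxidation state +3.
Δ = +3 − (+3) = 0, so no net redox change at C2.

0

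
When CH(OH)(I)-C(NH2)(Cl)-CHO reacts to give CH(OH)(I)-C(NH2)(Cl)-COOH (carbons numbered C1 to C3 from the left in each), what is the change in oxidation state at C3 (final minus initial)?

Before: C3 has 1 bond to C, 1 bond to H, 2 bonds to O → oxidation state +1.
After: C3 has 1 bond to C, 3 bonds to O → oxidation state +3.
Δ = +3 − (+1) = +2, so this is an oxidation at C3.

+2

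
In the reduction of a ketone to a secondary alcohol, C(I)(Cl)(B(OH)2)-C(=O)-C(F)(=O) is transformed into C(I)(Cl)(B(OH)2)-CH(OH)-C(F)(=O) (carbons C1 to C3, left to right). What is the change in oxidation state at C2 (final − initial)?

Before: C2 has 2 bonds to C, 2 bonds to O → oxidation state +2.
After: C2 has 2 bonds to C, 1 bond to H, 1 bond to O → oxidation state 0.
Δ = 0 − (+2) = -2, so this is a reduction at C2.

-2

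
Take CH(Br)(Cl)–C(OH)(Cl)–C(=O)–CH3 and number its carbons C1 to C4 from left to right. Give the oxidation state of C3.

Bonds to more-electronegative neighbours contribute +1 each, bonds to H or metals contribute −1 each, and C–C bonds contribute 0.
C3 has one bond to C (0), one bond to C (0), a double bond to O (2×+1 = +2).
Oxidation state = 0 + 0 + 2 = +2.

+2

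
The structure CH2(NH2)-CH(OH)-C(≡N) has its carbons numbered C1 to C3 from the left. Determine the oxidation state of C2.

0

C2 has one bond to C (0), one bond to C (0), one bond to O (+1), one bond to H (-1).
Oxidation state = 0 + 0 + 1 − 1 = 0.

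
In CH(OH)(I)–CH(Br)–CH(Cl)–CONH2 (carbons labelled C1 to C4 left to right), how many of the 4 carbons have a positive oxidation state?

Tallying each carbon's bonds:
C1: 1C, 1H, 1O, 1I → 0 − 1 + 1 + 1 = +1
C2: 2C, 1H, 1Br → 0 − 1 + 1 = 0
C3: 2C, 1H, 1Cl → 0 − 1 + 1 = 0
C4: 1C, 2O, 1N → 0 + 2 + 1 = +3
2 carbons (C1, C4) meet the condition.

2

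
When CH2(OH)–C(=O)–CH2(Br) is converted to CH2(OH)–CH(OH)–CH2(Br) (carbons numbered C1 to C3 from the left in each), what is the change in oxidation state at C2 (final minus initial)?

Before: C2 has 2 bonds to C, 2 bonds to O → oxidation state +2.
After: C2 has 2 bonds to C, 1 bond to H, 1 bond to O → oxidation state 0.
Δ = 0 − (+2) = -2, so this is a reduction at C2.

-2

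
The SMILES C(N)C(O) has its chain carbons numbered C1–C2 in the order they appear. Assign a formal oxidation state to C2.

Bonds to more-electronegative neighbours contribute +1 each, bonds to H or metals contribute −1 each, and C–C bonds contribute 0.
C2 has one bond to C (0), one bond to O (+1), one bond to H (-1), one bond to H (-1).
Oxidation state = 0 + 1 − 1 − 1 = -1.

-1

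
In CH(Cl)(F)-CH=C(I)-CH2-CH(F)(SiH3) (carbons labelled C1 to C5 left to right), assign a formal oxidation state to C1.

C1 has one bond to C (0), one bond to Cl (+1), one bond to H (-1), one bond to F (+1).
Oxidation state = 0 + 1 − 1 + 1 = +1.

+1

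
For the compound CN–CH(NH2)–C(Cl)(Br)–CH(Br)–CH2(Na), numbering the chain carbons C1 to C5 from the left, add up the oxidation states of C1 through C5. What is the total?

Each bond to a more electronegative atom (O, N, halogen) counts +1, each bond to a less electronegative atom (H, metal, B, Si) counts −1, and each C–C bond counts 0. Tallying each carbon:
C1: 1C, 3N → 0 + 3 = +3
C2: 2C, 1H, 1N → 0 − 1 + 1 = 0
C3: 2C, 1Cl, 1Br → 0 + 1 + 1 = +2
C4: 2C, 1H, 1Br → 0 − 1 + 1 = 0
C5: 1C, 2H, 1Na → 0 − 2 − 1 = -3
Sum = +3 + 0 + 2 + 0 − 3 = +2.

+2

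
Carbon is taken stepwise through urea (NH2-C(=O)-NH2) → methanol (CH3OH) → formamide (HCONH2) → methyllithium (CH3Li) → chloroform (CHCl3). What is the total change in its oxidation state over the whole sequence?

Carbon oxidation states along the series — urea: +4, methanol: -2, formamide: +2, methyllithium: -4, chloroform: +2.
Net change = +2 − (+4) = -2.

-2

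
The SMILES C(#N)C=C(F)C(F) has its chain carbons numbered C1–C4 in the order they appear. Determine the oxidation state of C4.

Bonds to more-electronegative neighbours contribute +1 each, bonds to H or metals contribute −1 each, and C–C bonds contribute 0.
C4 has one bond to C (0), one bond to H (-1), one bond to F (+1), one bond to H (-1).
Oxidation state = 0 − 1 + 1 − 1 = -1.

-1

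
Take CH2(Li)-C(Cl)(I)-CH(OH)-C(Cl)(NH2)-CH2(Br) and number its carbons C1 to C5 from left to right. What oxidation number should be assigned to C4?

Bonds to more-electronegative neighbours contribute +1 each, bonds to H or metals contribute −1 each, and C–C bonds contribute 0.
C4 has one bond to C (0), one bond to C (0), one bond to Cl (+1), one bond to N (+1).
Oxidation state = 0 + 0 + 1 + 1 = +2.

+2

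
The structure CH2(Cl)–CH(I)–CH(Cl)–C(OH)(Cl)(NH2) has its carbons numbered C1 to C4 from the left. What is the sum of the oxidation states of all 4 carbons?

+2

Tallying each carbon's bonds:
C1: 1C, 2H, 1Cl → 0 − 2 + 1 = -1
C2: 2C, 1H, 1I → 0 − 1 + 1 = 0
C3: 2C, 1H, 1Cl → 0 − 1 + 1 = 0
C4: 1C, 1O, 1N, 1Cl → 0 + 1 + 1 + 1 = +3
Sum = -1 + 0 + 0 + 3 = +2.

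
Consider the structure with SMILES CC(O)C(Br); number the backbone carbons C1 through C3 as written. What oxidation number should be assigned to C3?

C3 has one bond to C (0), one bond to H (-1), one bond to Br (+1), one bond to H (-1).
Oxidation state = 0 − 1 + 1 − 1 = -1.

-1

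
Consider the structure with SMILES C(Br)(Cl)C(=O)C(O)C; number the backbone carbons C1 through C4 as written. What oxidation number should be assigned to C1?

Assign +1 per bond to O/N/halogen, −1 per bond to H or an electropositive element, and 0 per bond to carbon.
C1 has one bond to C (0), one bond to Br (+1), one bond to H (-1), one bond to Cl (+1).
Oxidation state = 0 + 1 − 1 + 1 = +1.

+1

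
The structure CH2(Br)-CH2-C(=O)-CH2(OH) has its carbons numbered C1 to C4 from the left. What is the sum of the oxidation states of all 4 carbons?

-2

Each bond to a more electronegative atom (O, N, halogen) counts +1, each bond to a less electronegative atom (H, metal, B, Si) counts −1, and each C–C bond counts 0. Tallying each carbon:
C1: 1C, 2H, 1Br → 0 − 2 + 1 = -1
C2: 2C, 2H → 0 − 2 = -2
C3: 2C, 2O → 0 + 2 = +2
C4: 1C, 2H, 1O → 0 − 2 + 1 = -1
Sum = -1 − 2 + 2 − 1 = -2.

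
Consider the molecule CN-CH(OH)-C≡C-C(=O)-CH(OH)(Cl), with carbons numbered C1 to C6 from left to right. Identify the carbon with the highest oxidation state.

Tallying each carbon's bonds:
C1: 1C, 3N → 0 + 3 = +3
C2: 2C, 1H, 1O → 0 − 1 + 1 = 0
C3: 4C → 0 = 0
C4: 4C → 0 = 0
C5: 2C, 2O → 0 + 2 = +2
C6: 1C, 1H, 1O, 1Cl → 0 − 1 + 1 + 1 = +1
The most oxidised carbon is C1 at +3.

C1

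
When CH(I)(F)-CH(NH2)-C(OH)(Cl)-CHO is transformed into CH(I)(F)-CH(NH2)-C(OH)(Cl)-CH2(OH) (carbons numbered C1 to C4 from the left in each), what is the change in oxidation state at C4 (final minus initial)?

Before: C4 has 1 bond to C, 1 bond to H, 2 bonds to O → oxidation state +1.
After: C4 has 1 bond to C, 2 bonds to H, 1 bond to O → oxidation state -1.
Δ = -1 − (+1) = -2, so this is a reduction at C4.

-2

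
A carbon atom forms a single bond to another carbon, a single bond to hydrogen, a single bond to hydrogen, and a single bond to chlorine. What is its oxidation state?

Each bond to a more electronegative atom (O, N, halogen) counts +1, each bond to a less electronegative atom (H, metal, B, Si) counts −1, and each C–C bond counts 0.
The carbon has one bond to C (0), one bond to H (-1), one bond to Cl (+1), one bond to H (-1).
Oxidation state = 0 − 1 + 1 − 1 = -1.

-1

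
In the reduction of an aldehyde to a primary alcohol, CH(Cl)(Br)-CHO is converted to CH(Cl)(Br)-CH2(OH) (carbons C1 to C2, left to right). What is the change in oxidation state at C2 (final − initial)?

Before: C2 has 1 bond to C, 1 bond to H, 2 bonds to O → oxidation state +1.
After: C2 has 1 bond to C, 2 bonds to H, 1 bond to O → oxidation state -1.
Δ = -1 − (+1) = -2, so this is a reduction at C2.

-2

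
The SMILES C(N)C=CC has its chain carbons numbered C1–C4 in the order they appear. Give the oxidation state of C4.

-3

C4 has one bond to C (0), one bond to H (-1), one bond to H (-1), one bond to H (-1).
Oxidation state = 0 − 1 − 1 − 1 = -3.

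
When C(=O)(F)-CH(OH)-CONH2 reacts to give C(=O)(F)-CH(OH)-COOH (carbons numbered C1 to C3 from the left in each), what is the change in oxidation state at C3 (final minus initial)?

Before: C3 has 1 bond to C, 2 bonds to O, 1 bond to N → oxidation state +3.
After: C3 has 1 bond to C, 3 bonds to O → oxidation state +3.
Δ = +3 − (+3) = 0, so no net redox change at C3.

0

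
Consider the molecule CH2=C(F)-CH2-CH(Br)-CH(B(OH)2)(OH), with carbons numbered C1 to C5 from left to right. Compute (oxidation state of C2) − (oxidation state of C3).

C2: 3C, 1F → 0 + 1 = +1
C3: 2C, 2H → 0 − 2 = -2
Difference: +1 − (-2) = +3.

+3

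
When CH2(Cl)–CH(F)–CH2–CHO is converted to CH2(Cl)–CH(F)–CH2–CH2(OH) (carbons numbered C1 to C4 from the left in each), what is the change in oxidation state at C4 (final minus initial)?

Before: C4 has 1 bond to C, 1 bond to H, 2 bonds to O → oxidation state +1.
After: C4 has 1 bond to C, 2 bonds to H, 1 bond to O → oxidation state -1.
Δ = -1 − (+1) = -2, so this is a reduction at C4.

-2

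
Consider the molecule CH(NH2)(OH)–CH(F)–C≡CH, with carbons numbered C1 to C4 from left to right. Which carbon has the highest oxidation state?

C1

Tallying each carbon's bonds:
C1: 1C, 1H, 1O, 1N → 0 − 1 + 1 + 1 = +1
C2: 2C, 1H, 1F → 0 − 1 + 1 = 0
C3: 4C → 0 = 0
C4: 3C, 1H → 0 − 1 = -1
The most oxidised carbon is C1 at +1.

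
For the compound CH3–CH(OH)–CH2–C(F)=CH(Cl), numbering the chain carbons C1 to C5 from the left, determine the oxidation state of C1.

Each bond to a more electronegative atom (O, N, halogen) counts +1, each bond to a less electronegative atom (H, metal, B, Si) counts −1, and each C–C bond counts 0.
C1 has one bond to C (0), one bond to H (-1), one bond to H (-1), one bond to H (-1).
Oxidation state = 0 − 1 − 1 − 1 = -3.

-3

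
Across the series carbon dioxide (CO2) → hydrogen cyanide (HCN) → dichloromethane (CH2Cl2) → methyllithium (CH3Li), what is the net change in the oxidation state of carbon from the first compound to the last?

-8

Carbon oxidation states along the series — carbon dioxide: +4, hydrogen cyanide: +2, dichloromethane: 0, methyllithium: -4.
Net change = -4 − (+4) = -8.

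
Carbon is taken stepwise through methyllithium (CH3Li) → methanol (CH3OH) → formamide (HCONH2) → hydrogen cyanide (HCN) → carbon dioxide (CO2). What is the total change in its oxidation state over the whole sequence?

Carbon oxidation states along the series — methyllithium: -4, methanol: -2, formamide: +2, hydrogen cyanide: +2, carbon dioxide: +4.
Net change = +4 − (-4) = +8.

+8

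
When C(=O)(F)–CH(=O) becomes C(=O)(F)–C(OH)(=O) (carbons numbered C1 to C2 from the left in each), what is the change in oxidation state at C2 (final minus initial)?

+2

Before: C2 has 1 bond to C, 1 bond to H, 2 bonds to O → oxidation state +1.
After: C2 has 1 bond to C, 3 bonds to O → oxidation state +3.
Δ = +3 − (+1) = +2, so this is an oxidation at C2.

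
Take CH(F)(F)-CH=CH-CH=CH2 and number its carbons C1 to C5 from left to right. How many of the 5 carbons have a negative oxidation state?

4

Each bond to a more electronegative atom (O, N, halogen) counts +1, each bond to a less electronegative atom (H, metal, B, Si) counts −1, and each C–C bond counts 0. Tallying each carbon:
C1: 1C, 1H, 2F → 0 − 1 + 2 = +1
C2: 3C, 1H → 0 − 1 = -1
C3: 3C, 1H → 0 − 1 = -1
C4: 3C, 1H → 0 − 1 = -1
C5: 2C, 2H → 0 − 2 = -2
4 carbons (C2, C3, C4, C5) meet the condition.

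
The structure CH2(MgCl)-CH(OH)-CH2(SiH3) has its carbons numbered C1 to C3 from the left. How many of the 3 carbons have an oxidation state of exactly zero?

1

Tallying each carbon's bonds:
C1: 1C, 2H, 1Mg → 0 − 2 − 1 = -3
C2: 2C, 1H, 1O → 0 − 1 + 1 = 0
C3: 1C, 2H, 1Si → 0 − 2 − 1 = -3
1 carbon (C2) meets the condition.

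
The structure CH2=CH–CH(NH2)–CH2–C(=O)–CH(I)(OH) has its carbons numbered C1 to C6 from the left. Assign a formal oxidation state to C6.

Each bond to a more electronegative atom (O, N, halogen) counts +1, each bond to a less electronegative atom (H, metal, B, Si) counts −1, and each C–C bond counts 0.
C6 has one bond to C (0), one bond to I (+1), one bond to O (+1), one bond to H (-1).
Oxidation state = 0 + 1 + 1 − 1 = +1.

+1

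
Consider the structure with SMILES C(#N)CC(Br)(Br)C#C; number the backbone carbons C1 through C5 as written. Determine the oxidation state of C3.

+2

Assign +1 per bond to O/N/halogen, −1 per bond to H or an electropositive element, and 0 per bond to carbon.
C3 has one bond to C (0), one bond to C (0), one bond to Br (+1), one bond to Br (+1).
Oxidation state = 0 + 0 + 1 + 1 = +2.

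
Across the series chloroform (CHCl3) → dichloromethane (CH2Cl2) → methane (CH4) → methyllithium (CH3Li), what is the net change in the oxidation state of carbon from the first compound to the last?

Carbon oxidation states along the series — chloroform: +2, dichloromethane: 0, methane: -4, methyllithium: -4.
Net change = -4 − (+2) = -6.

-6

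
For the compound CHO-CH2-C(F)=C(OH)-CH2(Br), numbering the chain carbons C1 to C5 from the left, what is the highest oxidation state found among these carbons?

Each bond to a more electronegative atom (O, N, halogen) counts +1, each bond to a less electronegative atom (H, metal, B, Si) counts −1, and each C–C bond counts 0. Tallying each carbon:
C1: 1C, 1H, 2O → 0 − 1 + 2 = +1
C2: 2C, 2H → 0 − 2 = -2
C3: 3C, 1F → 0 + 1 = +1
C4: 3C, 1O → 0 + 1 = +1
C5: 1C, 2H, 1Br → 0 − 2 + 1 = -1
The highest value is +1.

+1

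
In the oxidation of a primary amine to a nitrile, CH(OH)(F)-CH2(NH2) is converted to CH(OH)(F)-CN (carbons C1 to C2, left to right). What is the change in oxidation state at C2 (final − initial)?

+4

Before: C2 has 1 bond to C, 2 bonds to H, 1 bond to N → oxidation state -1.
After: C2 has 1 bond to C, 3 bonds to N → oxidation state +3.
Δ = +3 − (-1) = +4, so this is an oxidation at C2.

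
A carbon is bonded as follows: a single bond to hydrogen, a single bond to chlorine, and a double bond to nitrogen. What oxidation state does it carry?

The carbon has one bond to Cl (+1), one bond to H (-1), a double bond to N (2×+1 = +2).
Oxidation state = +1 − 1 + 2 = +2.

+2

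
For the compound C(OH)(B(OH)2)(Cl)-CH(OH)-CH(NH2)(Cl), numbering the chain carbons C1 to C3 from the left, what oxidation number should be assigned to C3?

+1

Assign +1 per bond to O/N/halogen, −1 per bond to H or an electropositive element, and 0 per bond to carbon.
C3 has one bond to C (0), one bond to N (+1), one bond to H (-1), one bond to Cl (+1).
Oxidation state = 0 + 1 − 1 + 1 = +1.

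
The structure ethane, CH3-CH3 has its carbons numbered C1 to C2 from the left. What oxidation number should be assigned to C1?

Assign +1 per bond to O/N/halogen, −1 per bond to H or an electropositive element, and 0 per bond to carbon.
C1 has one bond to H (-1), one bond to H (-1), one bond to H (-1), one bond to C (0).
Oxidation state = -1 − 1 − 1 + 0 = -3.

-3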